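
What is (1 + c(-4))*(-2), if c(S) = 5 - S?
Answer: -20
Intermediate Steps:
(1 + c(-4))*(-2) = (1 + (5 - 1*(-4)))*(-2) = (1 + (5 + 4))*(-2) = (1 + 9)*(-2) = 10*(-2) = -20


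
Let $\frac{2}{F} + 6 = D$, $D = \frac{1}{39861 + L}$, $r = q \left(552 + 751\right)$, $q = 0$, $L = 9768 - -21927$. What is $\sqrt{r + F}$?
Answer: $\frac{2 i \sqrt{15360747630}}{429335} \approx 0.57735 i$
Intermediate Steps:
$L = 31695$ ($L = 9768 + 21927 = 31695$)
$r = 0$ ($r = 0 \left(552 + 751\right) = 0 \cdot 1303 = 0$)
$D = \frac{1}{71556}$ ($D = \frac{1}{39861 + 31695} = \frac{1}{71556} \approx 1.3975 \cdot 10^{-5}$)
$F = - \frac{143112}{429335}$ ($F = \frac{2}{-6 + \frac{1}{71556}} = \frac{2}{- \frac{429335}{71556}} = 2 \left(- \frac{71556}{429335}\right) = - \frac{143112}{429335} \approx -0.33333$)
$\sqrt{r + F} = \sqrt{0 - \frac{143112}{429335}} = \sqrt{- \frac{143112}{429335}} = \frac{2 i \sqrt{15360747630}}{429335}$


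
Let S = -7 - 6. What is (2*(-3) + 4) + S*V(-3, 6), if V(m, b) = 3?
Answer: -41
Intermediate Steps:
S = -13
(2*(-3) + 4) + S*V(-3, 6) = (2*(-3) + 4) - 13*3 = (-6 + 4) - 39 = -2 - 39 = -41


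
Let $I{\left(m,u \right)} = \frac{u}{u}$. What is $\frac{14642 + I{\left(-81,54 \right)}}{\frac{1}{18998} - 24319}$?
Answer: $- \frac{278187714}{462012361} \approx -0.60212$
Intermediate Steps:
$I{\left(m,u \right)} = 1$
$\frac{14642 + I{\left(-81,54 \right)}}{\frac{1}{18998} - 24319} = \frac{14642 + 1}{\frac{1}{18998} - 24319} = \frac{14643}{\frac{1}{18998} - 24319} = \frac{14643}{- \frac{462012361}{18998}} = 14643 \left(- \frac{18998}{462012361}\right) = - \frac{278187714}{462012361}$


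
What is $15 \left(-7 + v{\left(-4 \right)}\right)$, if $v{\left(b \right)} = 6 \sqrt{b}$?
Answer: $-105 + 180 i \approx -105.0 + 180.0 i$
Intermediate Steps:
$15 \left(-7 + v{\left(-4 \right)}\right) = 15 \left(-7 + 6 \sqrt{-4}\right) = 15 \left(-7 + 6 \cdot 2 i\right) = 15 \left(-7 + 12 i\right) = -105 + 180 i$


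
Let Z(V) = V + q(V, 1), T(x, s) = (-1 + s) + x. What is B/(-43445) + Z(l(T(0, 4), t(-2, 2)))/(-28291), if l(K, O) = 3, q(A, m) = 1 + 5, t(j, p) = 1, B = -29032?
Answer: 820953307/1229102495 ≈ 0.66793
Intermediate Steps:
T(x, s) = -1 + s + x
q(A, m) = 6
Z(V) = 6 + V (Z(V) = V + 6 = 6 + V)
B/(-43445) + Z(l(T(0, 4), t(-2, 2)))/(-28291) = -29032/(-43445) + (6 + 3)/(-28291) = -29032*(-1/43445) + 9*(-1/28291) = 29032/43445 - 9/28291 = 820953307/1229102495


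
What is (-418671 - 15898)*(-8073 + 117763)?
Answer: -47667873610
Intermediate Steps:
(-418671 - 15898)*(-8073 + 117763) = -434569*109690 = -47667873610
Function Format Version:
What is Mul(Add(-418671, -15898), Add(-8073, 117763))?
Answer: -47667873610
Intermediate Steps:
Mul(Add(-418671, -15898), Add(-8073, 117763)) = Mul(-434569, 109690) = -47667873610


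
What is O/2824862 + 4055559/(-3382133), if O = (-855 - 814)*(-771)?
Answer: -7104269145591/9554058990646 ≈ -0.74359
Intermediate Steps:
O = 1286799 (O = -1669*(-771) = 1286799)
O/2824862 + 4055559/(-3382133) = 1286799/2824862 + 4055559/(-3382133) = 1286799*(1/2824862) + 4055559*(-1/3382133) = 1286799/2824862 - 4055559/3382133 = -7104269145591/9554058990646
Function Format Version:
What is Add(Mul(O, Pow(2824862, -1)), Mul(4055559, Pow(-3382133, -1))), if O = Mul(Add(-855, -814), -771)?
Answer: Rational(-7104269145591, 9554058990646) ≈ -0.74359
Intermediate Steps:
O = 1286799 (O = Mul(-1669, -771) = 1286799)
Add(Mul(O, Pow(2824862, -1)), Mul(4055559, Pow(-3382133, -1))) = Add(Mul(1286799, Pow(2824862, -1)), Mul(4055559, Pow(-3382133, -1))) = Add(Mul(1286799, Rational(1, 2824862)), Mul(4055559, Rational(-1, 3382133))) = Add(Rational(1286799, 2824862), Rational(-4055559, 3382133)) = Rational(-7104269145591, 9554058990646)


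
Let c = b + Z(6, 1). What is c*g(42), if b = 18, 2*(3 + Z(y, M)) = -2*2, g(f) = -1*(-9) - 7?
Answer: 26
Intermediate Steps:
g(f) = 2 (g(f) = 9 - 7 = 2)
Z(y, M) = -5 (Z(y, M) = -3 + (-2*2)/2 = -3 + (1/2)*(-4) = -3 - 2 = -5)
c = 13 (c = 18 - 5 = 13)
c*g(42) = 13*2 = 26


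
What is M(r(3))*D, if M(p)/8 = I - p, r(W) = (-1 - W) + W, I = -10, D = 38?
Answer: -2736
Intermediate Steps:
r(W) = -1
M(p) = -80 - 8*p (M(p) = 8*(-10 - p) = -80 - 8*p)
M(r(3))*D = (-80 - 8*(-1))*38 = (-80 + 8)*38 = -72*38 = -2736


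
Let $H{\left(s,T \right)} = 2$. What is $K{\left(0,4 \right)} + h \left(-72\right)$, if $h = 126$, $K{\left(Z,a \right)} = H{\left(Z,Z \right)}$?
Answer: $-9070$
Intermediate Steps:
$K{\left(Z,a \right)} = 2$
$K{\left(0,4 \right)} + h \left(-72\right) = 2 + 126 \left(-72\right) = 2 - 9072 = -9070$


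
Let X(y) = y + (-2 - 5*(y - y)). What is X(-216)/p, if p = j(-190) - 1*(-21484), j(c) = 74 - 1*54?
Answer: -109/10752 ≈ -0.010138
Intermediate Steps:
j(c) = 20 (j(c) = 74 - 54 = 20)
X(y) = -2 + y (X(y) = y + (-2 - 5*0) = y + (-2 + 0) = y - 2 = -2 + y)
p = 21504 (p = 20 - 1*(-21484) = 20 + 21484 = 21504)
X(-216)/p = (-2 - 216)/21504 = -218*1/21504 = -109/10752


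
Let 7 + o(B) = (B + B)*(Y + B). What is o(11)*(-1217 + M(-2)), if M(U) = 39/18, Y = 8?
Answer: -998593/2 ≈ -4.9930e+5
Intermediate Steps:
o(B) = -7 + 2*B*(8 + B) (o(B) = -7 + (B + B)*(8 + B) = -7 + (2*B)*(8 + B) = -7 + 2*B*(8 + B))
M(U) = 13/6 (M(U) = 39*(1/18) = 13/6)
o(11)*(-1217 + M(-2)) = (-7 + 2*11**2 + 16*11)*(-1217 + 13/6) = (-7 + 2*121 + 176)*(-7289/6) = (-7 + 242 + 176)*(-7289/6) = 411*(-7289/6) = -998593/2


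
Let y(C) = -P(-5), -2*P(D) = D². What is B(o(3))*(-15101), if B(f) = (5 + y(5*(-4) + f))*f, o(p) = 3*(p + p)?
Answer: -4756815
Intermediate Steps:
o(p) = 6*p (o(p) = 3*(2*p) = 6*p)
P(D) = -D²/2
y(C) = 25/2 (y(C) = -(-1)*(-5)²/2 = -(-1)*25/2 = -1*(-25/2) = 25/2)
B(f) = 35*f/2 (B(f) = (5 + 25/2)*f = 35*f/2)
B(o(3))*(-15101) = (35*(6*3)/2)*(-15101) = ((35/2)*18)*(-15101) = 315*(-15101) = -4756815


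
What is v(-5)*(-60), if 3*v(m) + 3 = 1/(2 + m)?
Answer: 200/3 ≈ 66.667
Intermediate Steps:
v(m) = -1 + 1/(3*(2 + m))
v(-5)*(-60) = ((-5/3 - 1*(-5))/(2 - 5))*(-60) = ((-5/3 + 5)/(-3))*(-60) = -⅓*10/3*(-60) = -10/9*(-60) = 200/3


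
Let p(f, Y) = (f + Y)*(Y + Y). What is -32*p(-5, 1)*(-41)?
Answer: -10496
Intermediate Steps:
p(f, Y) = 2*Y*(Y + f) (p(f, Y) = (Y + f)*(2*Y) = 2*Y*(Y + f))
-32*p(-5, 1)*(-41) = -64*(1 - 5)*(-41) = -64*(-4)*(-41) = -32*(-8)*(-41) = 256*(-41) = -10496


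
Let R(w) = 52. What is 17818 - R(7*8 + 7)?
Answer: 17766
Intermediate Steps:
17818 - R(7*8 + 7) = 17818 - 1*52 = 17818 - 52 = 17766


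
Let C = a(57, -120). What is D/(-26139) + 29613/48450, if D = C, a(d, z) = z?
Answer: 86652023/140714950 ≈ 0.61580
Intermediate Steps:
C = -120
D = -120
D/(-26139) + 29613/48450 = -120/(-26139) + 29613/48450 = -120*(-1/26139) + 29613*(1/48450) = 40/8713 + 9871/16150 = 86652023/140714950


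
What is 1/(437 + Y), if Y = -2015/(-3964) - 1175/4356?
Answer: 2158398/943734881 ≈ 0.0022871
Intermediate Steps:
Y = 514955/2158398 (Y = -2015*(-1/3964) - 1175*1/4356 = 2015/3964 - 1175/4356 = 514955/2158398 ≈ 0.23858)
1/(437 + Y) = 1/(437 + 514955/2158398) = 1/(943734881/2158398) = 2158398/943734881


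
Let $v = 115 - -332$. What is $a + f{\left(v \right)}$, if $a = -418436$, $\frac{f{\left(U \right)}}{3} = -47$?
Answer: $-418577$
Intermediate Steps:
$v = 447$ ($v = 115 + 332 = 447$)
$f{\left(U \right)} = -141$ ($f{\left(U \right)} = 3 \left(-47\right) = -141$)
$a + f{\left(v \right)} = -418436 - 141 = -418577$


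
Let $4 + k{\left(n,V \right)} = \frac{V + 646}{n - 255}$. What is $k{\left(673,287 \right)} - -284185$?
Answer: $\frac{118788591}{418} \approx 2.8418 \cdot 10^{5}$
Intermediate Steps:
$k{\left(n,V \right)} = -4 + \frac{646 + V}{-255 + n}$ ($k{\left(n,V \right)} = -4 + \frac{V + 646}{n - 255} = -4 + \frac{646 + V}{-255 + n}$)
$k{\left(673,287 \right)} - -284185 = \frac{1666 + 287 - 2692}{-255 + 673} - -284185 = \frac{1666 + 287 - 2692}{418} + 284185 = \frac{1}{418} \left(-739\right) + 284185 = - \frac{739}{418} + 284185 = \frac{118788591}{418}$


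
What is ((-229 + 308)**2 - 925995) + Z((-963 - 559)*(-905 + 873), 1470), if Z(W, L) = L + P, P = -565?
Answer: -918849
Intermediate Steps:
Z(W, L) = -565 + L (Z(W, L) = L - 565 = -565 + L)
((-229 + 308)**2 - 925995) + Z((-963 - 559)*(-905 + 873), 1470) = ((-229 + 308)**2 - 925995) + (-565 + 1470) = (79**2 - 925995) + 905 = (6241 - 925995) + 905 = -919754 + 905 = -918849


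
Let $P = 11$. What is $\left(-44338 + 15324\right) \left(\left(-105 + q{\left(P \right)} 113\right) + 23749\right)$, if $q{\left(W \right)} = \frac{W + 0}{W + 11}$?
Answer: $-687646307$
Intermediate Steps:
$q{\left(W \right)} = \frac{W}{11 + W}$
$\left(-44338 + 15324\right) \left(\left(-105 + q{\left(P \right)} 113\right) + 23749\right) = \left(-44338 + 15324\right) \left(\left(-105 + \frac{11}{11 + 11} \cdot 113\right) + 23749\right) = - 29014 \left(\left(-105 + \frac{11}{22} \cdot 113\right) + 23749\right) = - 29014 \left(\left(-105 + 11 \cdot \frac{1}{22} \cdot 113\right) + 23749\right) = - 29014 \left(\left(-105 + \frac{1}{2} \cdot 113\right) + 23749\right) = - 29014 \left(\left(-105 + \frac{113}{2}\right) + 23749\right) = - 29014 \left(- \frac{97}{2} + 23749\right) = \left(-29014\right) \frac{47401}{2} = -687646307$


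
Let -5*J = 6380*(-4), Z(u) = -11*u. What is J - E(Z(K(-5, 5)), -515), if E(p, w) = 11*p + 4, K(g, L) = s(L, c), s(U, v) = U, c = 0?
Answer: 5705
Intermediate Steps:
K(g, L) = L
J = 5104 (J = -1276*(-4) = -⅕*(-25520) = 5104)
E(p, w) = 4 + 11*p
J - E(Z(K(-5, 5)), -515) = 5104 - (4 + 11*(-11*5)) = 5104 - (4 + 11*(-55)) = 5104 - (4 - 605) = 5104 - 1*(-601) = 5104 + 601 = 5705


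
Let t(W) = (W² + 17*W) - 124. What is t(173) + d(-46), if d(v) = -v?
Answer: 32792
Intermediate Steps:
t(W) = -124 + W² + 17*W
t(173) + d(-46) = (-124 + 173² + 17*173) - 1*(-46) = (-124 + 29929 + 2941) + 46 = 32746 + 46 = 32792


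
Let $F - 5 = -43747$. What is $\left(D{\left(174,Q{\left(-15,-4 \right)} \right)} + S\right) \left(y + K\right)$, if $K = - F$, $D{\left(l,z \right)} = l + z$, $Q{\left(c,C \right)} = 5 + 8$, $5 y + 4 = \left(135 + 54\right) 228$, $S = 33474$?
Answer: $\frac{8812382478}{5} \approx 1.7625 \cdot 10^{9}$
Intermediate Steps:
$y = \frac{43088}{5}$ ($y = - \frac{4}{5} + \frac{\left(135 + 54\right) 228}{5} = - \frac{4}{5} + \frac{189 \cdot 228}{5} = - \frac{4}{5} + \frac{1}{5} \cdot 43092 = - \frac{4}{5} + \frac{43092}{5} = \frac{43088}{5} \approx 8617.6$)
$Q{\left(c,C \right)} = 13$
$F = -43742$ ($F = 5 - 43747 = -43742$)
$K = 43742$ ($K = \left(-1\right) \left(-43742\right) = 43742$)
$\left(D{\left(174,Q{\left(-15,-4 \right)} \right)} + S\right) \left(y + K\right) = \left(\left(174 + 13\right) + 33474\right) \left(\frac{43088}{5} + 43742\right) = \left(187 + 33474\right) \frac{261798}{5} = 33661 \cdot \frac{261798}{5} = \frac{8812382478}{5}$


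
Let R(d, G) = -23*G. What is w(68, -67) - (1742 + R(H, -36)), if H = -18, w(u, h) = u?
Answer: -2502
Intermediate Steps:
w(68, -67) - (1742 + R(H, -36)) = 68 - (1742 - 23*(-36)) = 68 - (1742 + 828) = 68 - 1*2570 = 68 - 2570 = -2502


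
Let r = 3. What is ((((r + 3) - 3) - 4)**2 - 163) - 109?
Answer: -271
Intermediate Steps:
((((r + 3) - 3) - 4)**2 - 163) - 109 = ((((3 + 3) - 3) - 4)**2 - 163) - 109 = (((6 - 3) - 4)**2 - 163) - 109 = ((3 - 4)**2 - 163) - 109 = ((-1)**2 - 163) - 109 = (1 - 163) - 109 = -162 - 109 = -271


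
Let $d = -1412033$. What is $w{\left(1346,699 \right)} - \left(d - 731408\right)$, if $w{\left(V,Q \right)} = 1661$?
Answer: $2145102$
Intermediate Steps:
$w{\left(1346,699 \right)} - \left(d - 731408\right) = 1661 - \left(-1412033 - 731408\right) = 1661 - -2143441 = 1661 + 2143441 = 2145102$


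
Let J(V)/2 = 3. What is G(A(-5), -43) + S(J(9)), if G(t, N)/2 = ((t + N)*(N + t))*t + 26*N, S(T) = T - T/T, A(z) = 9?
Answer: 18577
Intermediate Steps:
J(V) = 6 (J(V) = 2*3 = 6)
S(T) = -1 + T (S(T) = T - 1*1 = T - 1 = -1 + T)
G(t, N) = 52*N + 2*t*(N + t)² (G(t, N) = 2*(((t + N)*(N + t))*t + 26*N) = 2*(((N + t)*(N + t))*t + 26*N) = 2*((N + t)²*t + 26*N) = 2*(t*(N + t)² + 26*N) = 2*(26*N + t*(N + t)²) = 52*N + 2*t*(N + t)²)
G(A(-5), -43) + S(J(9)) = (52*(-43) + 2*9*(-43 + 9)²) + (-1 + 6) = (-2236 + 2*9*(-34)²) + 5 = (-2236 + 2*9*1156) + 5 = (-2236 + 20808) + 5 = 18572 + 5 = 18577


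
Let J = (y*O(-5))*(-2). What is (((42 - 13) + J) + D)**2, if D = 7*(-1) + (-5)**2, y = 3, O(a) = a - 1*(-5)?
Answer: 2209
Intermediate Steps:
O(a) = 5 + a (O(a) = a + 5 = 5 + a)
D = 18 (D = -7 + 25 = 18)
J = 0 (J = (3*(5 - 5))*(-2) = (3*0)*(-2) = 0*(-2) = 0)
(((42 - 13) + J) + D)**2 = (((42 - 13) + 0) + 18)**2 = ((29 + 0) + 18)**2 = (29 + 18)**2 = 47**2 = 2209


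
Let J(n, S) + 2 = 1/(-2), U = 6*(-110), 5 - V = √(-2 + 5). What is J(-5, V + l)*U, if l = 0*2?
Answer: 1650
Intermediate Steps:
V = 5 - √3 (V = 5 - √(-2 + 5) = 5 - √3 ≈ 3.2679)
l = 0
U = -660
J(n, S) = -5/2 (J(n, S) = -2 + 1/(-2) = -2 - ½ = -5/2)
J(-5, V + l)*U = -5/2*(-660) = 1650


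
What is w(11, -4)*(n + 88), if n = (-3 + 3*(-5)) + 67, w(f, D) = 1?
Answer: 137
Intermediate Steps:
n = 49 (n = (-3 - 15) + 67 = -18 + 67 = 49)
w(11, -4)*(n + 88) = 1*(49 + 88) = 1*137 = 137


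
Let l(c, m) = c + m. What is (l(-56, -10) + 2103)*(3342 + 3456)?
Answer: 13847526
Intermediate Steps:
(l(-56, -10) + 2103)*(3342 + 3456) = ((-56 - 10) + 2103)*(3342 + 3456) = (-66 + 2103)*6798 = 2037*6798 = 13847526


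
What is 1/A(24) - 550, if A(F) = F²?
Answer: -316799/576 ≈ -550.00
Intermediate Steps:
1/A(24) - 550 = 1/(24²) - 550 = 1/576 - 550 = -316799/576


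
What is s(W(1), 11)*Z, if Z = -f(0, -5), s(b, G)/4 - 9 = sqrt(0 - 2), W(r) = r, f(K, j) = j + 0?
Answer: 180 + 20*I*sqrt(2) ≈ 180.0 + 28.284*I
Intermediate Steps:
f(K, j) = j
s(b, G) = 36 + 4*I*sqrt(2) (s(b, G) = 36 + 4*sqrt(0 - 2) = 36 + 4*sqrt(-2) = 36 + 4*(I*sqrt(2)) = 36 + 4*I*sqrt(2))
Z = 5 (Z = -1*(-5) = 5)
s(W(1), 11)*Z = (36 + 4*I*sqrt(2))*5 = 180 + 20*I*sqrt(2)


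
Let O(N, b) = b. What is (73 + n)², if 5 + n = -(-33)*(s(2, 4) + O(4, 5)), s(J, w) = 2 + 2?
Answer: 133225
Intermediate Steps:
s(J, w) = 4
n = 292 (n = -5 - (-33)*(4 + 5) = -5 - (-33)*9 = -5 - 11*(-27) = -5 + 297 = 292)
(73 + n)² = (73 + 292)² = 365² = 133225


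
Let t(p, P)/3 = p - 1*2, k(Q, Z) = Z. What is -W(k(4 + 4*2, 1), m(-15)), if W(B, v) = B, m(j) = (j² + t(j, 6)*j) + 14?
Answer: -1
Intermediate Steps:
t(p, P) = -6 + 3*p (t(p, P) = 3*(p - 1*2) = 3*(p - 2) = 3*(-2 + p) = -6 + 3*p)
m(j) = 14 + j² + j*(-6 + 3*j) (m(j) = (j² + (-6 + 3*j)*j) + 14 = (j² + j*(-6 + 3*j)) + 14 = 14 + j² + j*(-6 + 3*j))
-W(k(4 + 4*2, 1), m(-15)) = -1*1 = -1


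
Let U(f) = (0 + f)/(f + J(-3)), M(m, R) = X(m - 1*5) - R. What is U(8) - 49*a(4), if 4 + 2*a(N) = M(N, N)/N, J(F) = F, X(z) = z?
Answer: 5209/40 ≈ 130.23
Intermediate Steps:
M(m, R) = -5 + m - R (M(m, R) = (m - 1*5) - R = (m - 5) - R = (-5 + m) - R = -5 + m - R)
a(N) = -2 - 5/(2*N) (a(N) = -2 + ((-5 + N - N)/N)/2 = -2 + (-5/N)/2 = -2 - 5/(2*N))
U(f) = f/(-3 + f) (U(f) = (0 + f)/(f - 3) = f/(-3 + f))
U(8) - 49*a(4) = 8/(-3 + 8) - 49*(-2 - 5/2/4) = 8/5 - 49*(-2 - 5/2*¼) = 8*(⅕) - 49*(-2 - 5/8) = 8/5 - 49*(-21/8) = 8/5 + 1029/8 = 5209/40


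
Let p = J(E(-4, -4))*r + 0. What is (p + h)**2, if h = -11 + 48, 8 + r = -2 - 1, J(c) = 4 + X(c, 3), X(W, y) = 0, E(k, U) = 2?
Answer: 49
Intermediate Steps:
J(c) = 4 (J(c) = 4 + 0 = 4)
r = -11 (r = -8 + (-2 - 1) = -8 - 3 = -11)
p = -44 (p = 4*(-11) + 0 = -44 + 0 = -44)
h = 37
(p + h)**2 = (-44 + 37)**2 = (-7)**2 = 49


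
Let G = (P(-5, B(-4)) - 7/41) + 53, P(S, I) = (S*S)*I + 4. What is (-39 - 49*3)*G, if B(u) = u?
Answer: 329220/41 ≈ 8029.8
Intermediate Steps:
P(S, I) = 4 + I*S² (P(S, I) = S²*I + 4 = I*S² + 4 = 4 + I*S²)
G = -1770/41 (G = ((4 - 4*(-5)²) - 7/41) + 53 = ((4 - 4*25) - 7*1/41) + 53 = ((4 - 100) - 7/41) + 53 = (-96 - 7/41) + 53 = -3943/41 + 53 = -1770/41 ≈ -43.171)
(-39 - 49*3)*G = (-39 - 49*3)*(-1770/41) = (-39 - 147)*(-1770/41) = -186*(-1770/41) = 329220/41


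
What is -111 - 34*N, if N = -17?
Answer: 467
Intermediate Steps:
-111 - 34*N = -111 - 34*(-17) = -111 + 578 = 467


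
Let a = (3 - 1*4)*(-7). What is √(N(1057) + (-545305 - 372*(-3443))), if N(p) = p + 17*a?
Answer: √736667 ≈ 858.29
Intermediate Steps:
a = 7 (a = (3 - 4)*(-7) = -1*(-7) = 7)
N(p) = 119 + p (N(p) = p + 17*7 = p + 119 = 119 + p)
√(N(1057) + (-545305 - 372*(-3443))) = √((119 + 1057) + (-545305 - 372*(-3443))) = √(1176 + (-545305 - 1*(-1280796))) = √(1176 + (-545305 + 1280796)) = √(1176 + 735491) = √736667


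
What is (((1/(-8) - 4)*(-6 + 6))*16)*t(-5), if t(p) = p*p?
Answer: 0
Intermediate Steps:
t(p) = p²
(((1/(-8) - 4)*(-6 + 6))*16)*t(-5) = (((1/(-8) - 4)*(-6 + 6))*16)*(-5)² = (((-⅛ - 4)*0)*16)*25 = (-33/8*0*16)*25 = (0*16)*25 = 0*25 = 0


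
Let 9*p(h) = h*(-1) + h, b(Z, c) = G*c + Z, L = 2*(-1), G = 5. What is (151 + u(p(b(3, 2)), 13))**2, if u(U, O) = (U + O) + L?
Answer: 26244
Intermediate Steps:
L = -2
b(Z, c) = Z + 5*c (b(Z, c) = 5*c + Z = Z + 5*c)
p(h) = 0 (p(h) = (h*(-1) + h)/9 = (-h + h)/9 = (1/9)*0 = 0)
u(U, O) = -2 + O + U (u(U, O) = (U + O) - 2 = (O + U) - 2 = -2 + O + U)
(151 + u(p(b(3, 2)), 13))**2 = (151 + (-2 + 13 + 0))**2 = (151 + 11)**2 = 162**2 = 26244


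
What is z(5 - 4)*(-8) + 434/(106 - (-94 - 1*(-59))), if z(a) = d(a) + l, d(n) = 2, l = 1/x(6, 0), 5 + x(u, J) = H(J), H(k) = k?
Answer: -7982/705 ≈ -11.322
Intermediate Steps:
x(u, J) = -5 + J
l = -⅕ (l = 1/(-5 + 0) = 1/(-5) = -⅕ ≈ -0.20000)
z(a) = 9/5 (z(a) = 2 - ⅕ = 9/5)
z(5 - 4)*(-8) + 434/(106 - (-94 - 1*(-59))) = (9/5)*(-8) + 434/(106 - (-94 - 1*(-59))) = -72/5 + 434/(106 - (-94 + 59)) = -72/5 + 434/(106 - 1*(-35)) = -72/5 + 434/(106 + 35) = -72/5 + 434/141 = -7982/705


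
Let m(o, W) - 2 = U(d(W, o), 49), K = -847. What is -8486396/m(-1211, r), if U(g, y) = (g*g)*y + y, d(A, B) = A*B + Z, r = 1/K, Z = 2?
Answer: -31062330959/2296429 ≈ -13526.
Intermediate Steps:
r = -1/847 (r = 1/(-847) = -1/847 ≈ -0.0011806)
d(A, B) = 2 + A*B (d(A, B) = A*B + 2 = 2 + A*B)
U(g, y) = y + y*g² (U(g, y) = g²*y + y = y*g² + y = y + y*g²)
m(o, W) = 51 + 49*(2 + W*o)² (m(o, W) = 2 + 49*(1 + (2 + W*o)²) = 2 + (49 + 49*(2 + W*o)²) = 51 + 49*(2 + W*o)²)
-8486396/m(-1211, r) = -8486396/(51 + 49*(2 - 1/847*(-1211))²) = -8486396/(51 + 49*(2 + 173/121)²) = -8486396/(51 + 49*(415/121)²) = -8486396/(51 + 49*(172225/14641)) = -8486396/(51 + 8439025/14641) = -8486396/9185716/14641 = -8486396*14641/9185716 = -31062330959/2296429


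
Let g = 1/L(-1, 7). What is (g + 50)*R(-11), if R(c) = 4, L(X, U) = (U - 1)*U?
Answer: 4202/21 ≈ 200.10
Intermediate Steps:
L(X, U) = U*(-1 + U) (L(X, U) = (-1 + U)*U = U*(-1 + U))
g = 1/42 (g = 1/(7*(-1 + 7)) = 1/(7*6) = 1/42 ≈ 0.023810)
(g + 50)*R(-11) = (1/42 + 50)*4 = (2101/42)*4 = 4202/21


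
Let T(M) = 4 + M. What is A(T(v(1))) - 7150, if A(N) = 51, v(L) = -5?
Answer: -7099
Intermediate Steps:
A(T(v(1))) - 7150 = 51 - 7150 = -7099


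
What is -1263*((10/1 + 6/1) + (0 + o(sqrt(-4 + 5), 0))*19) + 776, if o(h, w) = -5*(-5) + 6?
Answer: -763339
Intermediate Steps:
o(h, w) = 31 (o(h, w) = 25 + 6 = 31)
-1263*((10/1 + 6/1) + (0 + o(sqrt(-4 + 5), 0))*19) + 776 = -1263*((10/1 + 6/1) + (0 + 31)*19) + 776 = -1263*((10*1 + 6*1) + 31*19) + 776 = -1263*((10 + 6) + 589) + 776 = -1263*(16 + 589) + 776 = -1263*605 + 776 = -764115 + 776 = -763339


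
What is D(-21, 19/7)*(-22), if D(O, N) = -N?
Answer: 418/7 ≈ 59.714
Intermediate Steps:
D(-21, 19/7)*(-22) = -19/7*(-22) = 418/7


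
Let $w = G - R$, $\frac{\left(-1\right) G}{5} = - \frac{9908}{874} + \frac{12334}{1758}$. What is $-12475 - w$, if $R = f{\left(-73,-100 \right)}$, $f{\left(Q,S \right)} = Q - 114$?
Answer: $- \frac{4872063361}{384123} \approx -12684.0$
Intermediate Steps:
$f{\left(Q,S \right)} = -114 + Q$ ($f{\left(Q,S \right)} = Q - 114 = -114 + Q$)
$G = \frac{8297935}{384123}$ ($G = - 5 \left(- \frac{9908}{874} + \frac{12334}{1758}\right) = - 5 \left(\left(-9908\right) \frac{1}{874} + 12334 \cdot \frac{1}{1758}\right) = - 5 \left(- \frac{4954}{437} + \frac{6167}{879}\right) = \left(-5\right) \left(- \frac{1659587}{384123}\right) = \frac{8297935}{384123} \approx 21.602$)
$R = -187$ ($R = -114 - 73 = -187$)
$w = \frac{80128936}{384123}$ ($w = \frac{8297935}{384123} - -187 = \frac{8297935}{384123} + 187 = \frac{80128936}{384123} \approx 208.6$)
$-12475 - w = -12475 - \frac{80128936}{384123} = - \frac{4872063361}{384123}$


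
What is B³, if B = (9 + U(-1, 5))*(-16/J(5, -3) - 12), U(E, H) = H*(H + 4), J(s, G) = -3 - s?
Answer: -157464000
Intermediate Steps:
U(E, H) = H*(4 + H)
B = -540 (B = (9 + 5*(4 + 5))*(-16/(-3 - 1*5) - 12) = (9 + 5*9)*(-16/(-3 - 5) - 12) = (9 + 45)*(-16/(-8) - 12) = 54*(-16*(-⅛) - 12) = 54*(2 - 12) = 54*(-10) = -540)
B³ = (-540)³ = -157464000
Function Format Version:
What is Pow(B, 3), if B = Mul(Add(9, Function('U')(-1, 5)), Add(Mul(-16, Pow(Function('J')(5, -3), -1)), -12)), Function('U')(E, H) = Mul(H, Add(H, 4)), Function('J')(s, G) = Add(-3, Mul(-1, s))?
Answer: -157464000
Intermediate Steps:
Function('U')(E, H) = Mul(H, Add(4, H))
B = -540 (B = Mul(Add(9, Mul(5, Add(4, 5))), Add(Mul(-16, Pow(Add(-3, Mul(-1, 5)), -1)), -12)) = Mul(Add(9, Mul(5, 9)), Add(Mul(-16, Pow(Add(-3, -5), -1)), -12)) = Mul(Add(9, 45), Add(Mul(-16, Pow(-8, -1)), -12)) = Mul(54, Add(Mul(-16, Rational(-1, 8)), -12)) = Mul(54, Add(2, -12)) = Mul(54, -10) = -540)
Pow(B, 3) = Pow(-540, 3) = -157464000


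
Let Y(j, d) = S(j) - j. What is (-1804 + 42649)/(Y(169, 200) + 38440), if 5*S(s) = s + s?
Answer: 204225/191693 ≈ 1.0654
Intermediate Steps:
S(s) = 2*s/5 (S(s) = (s + s)/5 = (2*s)/5 = 2*s/5)
Y(j, d) = -3*j/5 (Y(j, d) = 2*j/5 - j = -3*j/5)
(-1804 + 42649)/(Y(169, 200) + 38440) = (-1804 + 42649)/(-⅗*169 + 38440) = 40845/(-507/5 + 38440) = 40845/(191693/5) = 40845*(5/191693) = 204225/191693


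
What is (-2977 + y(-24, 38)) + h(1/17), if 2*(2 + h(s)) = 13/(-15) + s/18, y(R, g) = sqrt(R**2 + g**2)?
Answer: -9117061/3060 + 2*sqrt(505) ≈ -2934.5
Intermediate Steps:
h(s) = -73/30 + s/36 (h(s) = -2 + (13/(-15) + s/18)/2 = -2 + (13*(-1/15) + s*(1/18))/2 = -2 + (-13/15 + s/18)/2 = -2 + (-13/30 + s/36) = -73/30 + s/36)
(-2977 + y(-24, 38)) + h(1/17) = (-2977 + sqrt((-24)**2 + 38**2)) + (-73/30 + (1/36)/17) = (-2977 + sqrt(576 + 1444)) + (-73/30 + (1/36)*(1/17)) = (-2977 + sqrt(2020)) + (-73/30 + 1/612) = (-2977 + 2*sqrt(505)) - 7441/3060 = -9117061/3060 + 2*sqrt(505)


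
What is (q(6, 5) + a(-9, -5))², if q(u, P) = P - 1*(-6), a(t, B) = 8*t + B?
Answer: 4356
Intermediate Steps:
a(t, B) = B + 8*t
q(u, P) = 6 + P (q(u, P) = P + 6 = 6 + P)
(q(6, 5) + a(-9, -5))² = ((6 + 5) + (-5 + 8*(-9)))² = (11 + (-5 - 72))² = (11 - 77)² = (-66)² = 4356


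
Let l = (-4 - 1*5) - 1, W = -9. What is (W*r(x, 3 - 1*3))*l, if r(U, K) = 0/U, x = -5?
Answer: 0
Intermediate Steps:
r(U, K) = 0
l = -10 (l = (-4 - 5) - 1 = -9 - 1 = -10)
(W*r(x, 3 - 1*3))*l = -9*0*(-10) = 0*(-10) = 0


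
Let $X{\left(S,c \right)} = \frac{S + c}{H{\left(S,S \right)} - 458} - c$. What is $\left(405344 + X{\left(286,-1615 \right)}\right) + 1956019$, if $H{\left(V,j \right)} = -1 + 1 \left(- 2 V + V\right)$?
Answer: $\frac{1760419939}{745} \approx 2.363 \cdot 10^{6}$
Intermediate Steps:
$H{\left(V,j \right)} = -1 - V$ ($H{\left(V,j \right)} = -1 + 1 \left(- V\right) = -1 - V$)
$X{\left(S,c \right)} = - c + \frac{S + c}{-459 - S}$ ($X{\left(S,c \right)} = \frac{S + c}{\left(-1 - S\right) - 458} - c = \frac{S + c}{-459 - S} - c = - c + \frac{S + c}{-459 - S}$)
$\left(405344 + X{\left(286,-1615 \right)}\right) + 1956019 = \left(405344 + \frac{\left(-1\right) 286 - -742900 - 286 \left(-1615\right)}{459 + 286}\right) + 1956019 = \left(405344 + \frac{-286 + 742900 + 461890}{745}\right) + 1956019 = \left(405344 + \frac{1}{745} \cdot 1204504\right) + 1956019 = \left(405344 + \frac{1204504}{745}\right) + 1956019 = \frac{303185784}{745} + 1956019 = \frac{1760419939}{745}$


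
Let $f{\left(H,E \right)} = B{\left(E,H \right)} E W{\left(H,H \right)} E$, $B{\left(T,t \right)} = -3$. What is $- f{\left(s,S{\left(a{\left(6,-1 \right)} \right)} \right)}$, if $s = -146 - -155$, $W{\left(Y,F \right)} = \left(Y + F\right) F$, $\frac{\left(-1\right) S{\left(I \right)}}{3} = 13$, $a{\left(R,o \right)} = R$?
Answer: $739206$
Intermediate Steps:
$S{\left(I \right)} = -39$ ($S{\left(I \right)} = \left(-3\right) 13 = -39$)
$W{\left(Y,F \right)} = F \left(F + Y\right)$ ($W{\left(Y,F \right)} = \left(F + Y\right) F = F \left(F + Y\right)$)
$s = 9$ ($s = -146 + 155 = 9$)
$f{\left(H,E \right)} = - 6 E^{2} H^{2}$ ($f{\left(H,E \right)} = - 3 E H \left(H + H\right) E = - 3 E H 2 H E = - 3 E 2 H^{2} E = - 6 E H^{2} E = - 6 E^{2} H^{2}$)
$- f{\left(s,S{\left(a{\left(6,-1 \right)} \right)} \right)} = - \left(-6\right) \left(-39\right)^{2} \cdot 9^{2} = - \left(-6\right) 1521 \cdot 81 = \left(-1\right) \left(-739206\right) = 739206$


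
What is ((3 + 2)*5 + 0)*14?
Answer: 350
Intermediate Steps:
((3 + 2)*5 + 0)*14 = (5*5 + 0)*14 = (25 + 0)*14 = 25*14 = 350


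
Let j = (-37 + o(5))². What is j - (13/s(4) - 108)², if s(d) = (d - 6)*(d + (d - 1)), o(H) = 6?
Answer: -2137269/196 ≈ -10904.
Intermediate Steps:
s(d) = (-1 + 2*d)*(-6 + d) (s(d) = (-6 + d)*(d + (-1 + d)) = (-6 + d)*(-1 + 2*d) = (-1 + 2*d)*(-6 + d))
j = 961 (j = (-37 + 6)² = (-31)² = 961)
j - (13/s(4) - 108)² = 961 - (13/(6 - 13*4 + 2*4²) - 108)² = 961 - (13/(6 - 52 + 2*16) - 108)² = 961 - (13/(6 - 52 + 32) - 108)² = 961 - (13/(-14) - 108)² = 961 - (13*(-1/14) - 108)² = 961 - (-13/14 - 108)² = 961 - (-1525/14)² = 961 - 1*2325625/196 = 961 - 2325625/196 = -2137269/196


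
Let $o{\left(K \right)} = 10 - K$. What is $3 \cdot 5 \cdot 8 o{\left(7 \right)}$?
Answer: $360$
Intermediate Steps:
$3 \cdot 5 \cdot 8 o{\left(7 \right)} = 3 \cdot 5 \cdot 8 \left(10 - 7\right) = 15 \cdot 8 \left(10 - 7\right) = 120 \cdot 3 = 360$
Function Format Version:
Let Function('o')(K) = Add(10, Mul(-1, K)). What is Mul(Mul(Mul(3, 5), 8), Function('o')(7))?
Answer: 360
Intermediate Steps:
Mul(Mul(Mul(3, 5), 8), Function('o')(7)) = Mul(Mul(Mul(3, 5), 8), Add(10, Mul(-1, 7))) = Mul(Mul(15, 8), Add(10, -7)) = Mul(120, 3) = 360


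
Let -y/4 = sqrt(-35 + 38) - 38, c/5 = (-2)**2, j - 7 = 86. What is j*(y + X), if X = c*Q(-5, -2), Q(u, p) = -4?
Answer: 6696 - 372*sqrt(3) ≈ 6051.7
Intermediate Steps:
j = 93 (j = 7 + 86 = 93)
c = 20 (c = 5*(-2)**2 = 5*4 = 20)
X = -80 (X = 20*(-4) = -80)
y = 152 - 4*sqrt(3) (y = -4*(sqrt(-35 + 38) - 38) = -4*(sqrt(3) - 38) = -4*(-38 + sqrt(3)) = 152 - 4*sqrt(3) ≈ 145.07)
j*(y + X) = 93*((152 - 4*sqrt(3)) - 80) = 93*(72 - 4*sqrt(3)) = 6696 - 372*sqrt(3)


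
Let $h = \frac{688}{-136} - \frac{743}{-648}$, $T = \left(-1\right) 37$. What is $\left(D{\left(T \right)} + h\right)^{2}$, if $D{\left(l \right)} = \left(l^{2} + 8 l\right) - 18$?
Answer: $\frac{134068215761089}{121352256} \approx 1.1048 \cdot 10^{6}$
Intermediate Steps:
$T = -37$
$D{\left(l \right)} = -18 + l^{2} + 8 l$
$h = - \frac{43097}{11016}$ ($h = 688 \left(- \frac{1}{136}\right) - - \frac{743}{648} = - \frac{86}{17} + \frac{743}{648} = - \frac{43097}{11016} \approx -3.9122$)
$\left(D{\left(T \right)} + h\right)^{2} = \left(\left(-18 + \left(-37\right)^{2} + 8 \left(-37\right)\right) - \frac{43097}{11016}\right)^{2} = \left(\left(-18 + 1369 - 296\right) - \frac{43097}{11016}\right)^{2} = \left(1055 - \frac{43097}{11016}\right)^{2} = \left(\frac{11578783}{11016}\right)^{2} = \frac{134068215761089}{121352256}$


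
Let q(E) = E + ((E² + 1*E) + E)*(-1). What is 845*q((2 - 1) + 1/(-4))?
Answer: -17745/16 ≈ -1109.1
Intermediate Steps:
q(E) = -E - E² (q(E) = E + ((E² + E) + E)*(-1) = E + ((E + E²) + E)*(-1) = E + (E² + 2*E)*(-1) = E + (-E² - 2*E) = -E - E²)
845*q((2 - 1) + 1/(-4)) = 845*(-((2 - 1) + 1/(-4))*(1 + ((2 - 1) + 1/(-4)))) = 845*(-(1 - ¼)*(1 + (1 - ¼))) = 845*(-1*¾*(1 + ¾)) = 845*(-1*¾*7/4) = 845*(-21/16) = -17745/16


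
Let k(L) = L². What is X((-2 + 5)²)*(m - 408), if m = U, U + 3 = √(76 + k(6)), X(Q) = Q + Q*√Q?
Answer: -14796 + 144*√7 ≈ -14415.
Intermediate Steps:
X(Q) = Q + Q^(3/2)
U = -3 + 4*√7 (U = -3 + √(76 + 6²) = -3 + √(76 + 36) = -3 + √112 = -3 + 4*√7 ≈ 7.5830)
m = -3 + 4*√7 ≈ 7.5830
X((-2 + 5)²)*(m - 408) = ((-2 + 5)² + ((-2 + 5)²)^(3/2))*((-3 + 4*√7) - 408) = (3² + (3²)^(3/2))*(-411 + 4*√7) = (9 + 9^(3/2))*(-411 + 4*√7) = (9 + 27)*(-411 + 4*√7) = 36*(-411 + 4*√7) = -14796 + 144*√7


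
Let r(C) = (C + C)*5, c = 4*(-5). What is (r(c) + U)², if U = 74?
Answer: 15876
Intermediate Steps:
c = -20
r(C) = 10*C (r(C) = (2*C)*5 = 10*C)
(r(c) + U)² = (10*(-20) + 74)² = (-200 + 74)² = (-126)² = 15876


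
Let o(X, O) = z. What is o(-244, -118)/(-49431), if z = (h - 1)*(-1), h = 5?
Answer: 4/49431 ≈ 8.0921e-5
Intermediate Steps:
z = -4 (z = (5 - 1)*(-1) = 4*(-1) = -4)
o(X, O) = -4
o(-244, -118)/(-49431) = -4/(-49431) = -4*(-1/49431) = 4/49431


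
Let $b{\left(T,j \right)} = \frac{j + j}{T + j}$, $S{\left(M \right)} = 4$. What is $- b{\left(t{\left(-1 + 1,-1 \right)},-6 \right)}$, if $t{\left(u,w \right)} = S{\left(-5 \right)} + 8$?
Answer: $2$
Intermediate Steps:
$t{\left(u,w \right)} = 12$ ($t{\left(u,w \right)} = 4 + 8 = 12$)
$b{\left(T,j \right)} = \frac{2 j}{T + j}$
$- b{\left(t{\left(-1 + 1,-1 \right)},-6 \right)} = - \frac{2 \left(-6\right)}{12 - 6} = - \frac{2 \left(-6\right)}{6} = \left(-1\right) \left(-2\right) = 2$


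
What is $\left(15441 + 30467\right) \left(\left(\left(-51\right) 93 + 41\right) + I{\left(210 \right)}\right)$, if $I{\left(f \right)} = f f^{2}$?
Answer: $424938128584$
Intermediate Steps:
$I{\left(f \right)} = f^{3}$
$\left(15441 + 30467\right) \left(\left(\left(-51\right) 93 + 41\right) + I{\left(210 \right)}\right) = \left(15441 + 30467\right) \left(\left(\left(-51\right) 93 + 41\right) + 210^{3}\right) = 45908 \left(\left(-4743 + 41\right) + 9261000\right) = 45908 \left(-4702 + 9261000\right) = 45908 \cdot 9256298 = 424938128584$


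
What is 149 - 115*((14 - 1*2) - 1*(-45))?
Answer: -6406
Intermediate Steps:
149 - 115*((14 - 1*2) - 1*(-45)) = 149 - 115*((14 - 2) + 45) = 149 - 115*(12 + 45) = 149 - 115*57 = 149 - 6555 = -6406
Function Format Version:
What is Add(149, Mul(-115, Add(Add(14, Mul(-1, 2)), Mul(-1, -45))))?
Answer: -6406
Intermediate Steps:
Add(149, Mul(-115, Add(Add(14, Mul(-1, 2)), Mul(-1, -45)))) = Add(149, Mul(-115, Add(Add(14, -2), 45))) = Add(149, Mul(-115, Add(12, 45))) = Add(149, Mul(-115, 57)) = Add(149, -6555) = -6406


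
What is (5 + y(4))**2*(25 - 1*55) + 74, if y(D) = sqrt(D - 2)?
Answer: -736 - 300*sqrt(2) ≈ -1160.3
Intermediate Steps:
y(D) = sqrt(-2 + D)
(5 + y(4))**2*(25 - 1*55) + 74 = (5 + sqrt(-2 + 4))**2*(25 - 1*55) + 74 = (5 + sqrt(2))**2*(25 - 55) + 74 = (5 + sqrt(2))**2*(-30) + 74 = -30*(5 + sqrt(2))**2 + 74 = 74 - 30*(5 + sqrt(2))**2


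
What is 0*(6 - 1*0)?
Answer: 0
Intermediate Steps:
0*(6 - 1*0) = 0*(6 + 0) = 0*6 = 0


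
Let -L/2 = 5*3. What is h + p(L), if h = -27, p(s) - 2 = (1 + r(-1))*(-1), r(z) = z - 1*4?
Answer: -21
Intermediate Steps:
r(z) = -4 + z (r(z) = z - 4 = -4 + z)
L = -30 (L = -10*3 = -2*15 = -30)
p(s) = 6 (p(s) = 2 + (1 + (-4 - 1))*(-1) = 2 + (1 - 5)*(-1) = 2 - 4*(-1) = 2 + 4 = 6)
h + p(L) = -27 + 6 = -21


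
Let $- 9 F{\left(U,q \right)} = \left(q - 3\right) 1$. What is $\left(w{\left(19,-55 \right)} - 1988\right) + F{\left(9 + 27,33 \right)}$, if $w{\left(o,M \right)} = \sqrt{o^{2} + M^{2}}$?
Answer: $- \frac{5974}{3} + \sqrt{3386} \approx -1933.1$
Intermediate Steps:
$F{\left(U,q \right)} = \frac{1}{3} - \frac{q}{9}$ ($F{\left(U,q \right)} = - \frac{\left(q - 3\right) 1}{9} = - \frac{\left(-3 + q\right) 1}{9} = - \frac{-3 + q}{9} = \frac{1}{3} - \frac{q}{9}$)
$w{\left(o,M \right)} = \sqrt{M^{2} + o^{2}}$
$\left(w{\left(19,-55 \right)} - 1988\right) + F{\left(9 + 27,33 \right)} = \left(\sqrt{\left(-55\right)^{2} + 19^{2}} - 1988\right) + \left(\frac{1}{3} - \frac{11}{3}\right) = \left(\sqrt{3025 + 361} - 1988\right) + \left(\frac{1}{3} - \frac{11}{3}\right) = \left(\sqrt{3386} - 1988\right) - \frac{10}{3} = \left(-1988 + \sqrt{3386}\right) - \frac{10}{3} = - \frac{5974}{3} + \sqrt{3386}$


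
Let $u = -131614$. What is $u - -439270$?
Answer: $307656$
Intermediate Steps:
$u - -439270 = -131614 - -439270 = -131614 + 439270 = 307656$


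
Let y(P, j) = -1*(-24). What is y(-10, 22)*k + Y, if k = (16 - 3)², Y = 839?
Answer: 4895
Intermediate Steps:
y(P, j) = 24
k = 169 (k = 13² = 169)
y(-10, 22)*k + Y = 24*169 + 839 = 4056 + 839 = 4895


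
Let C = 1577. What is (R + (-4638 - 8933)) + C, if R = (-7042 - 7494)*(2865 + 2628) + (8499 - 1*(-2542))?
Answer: -79847201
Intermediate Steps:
R = -79835207 (R = -14536*5493 + (8499 + 2542) = -79846248 + 11041 = -79835207)
(R + (-4638 - 8933)) + C = (-79835207 + (-4638 - 8933)) + 1577 = (-79835207 - 13571) + 1577 = -79848778 + 1577 = -79847201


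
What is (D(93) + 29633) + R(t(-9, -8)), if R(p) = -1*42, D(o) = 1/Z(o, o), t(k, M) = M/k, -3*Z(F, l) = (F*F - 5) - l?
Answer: 253032638/8551 ≈ 29591.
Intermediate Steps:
Z(F, l) = 5/3 - F**2/3 + l/3 (Z(F, l) = -((F*F - 5) - l)/3 = -((F**2 - 5) - l)/3 = -((-5 + F**2) - l)/3 = -(-5 + F**2 - l)/3 = 5/3 - F**2/3 + l/3)
D(o) = 1/(5/3 - o**2/3 + o/3)
R(p) = -42
(D(93) + 29633) + R(t(-9, -8)) = (3/(5 + 93 - 1*93**2) + 29633) - 42 = (3/(5 + 93 - 1*8649) + 29633) - 42 = (3/(5 + 93 - 8649) + 29633) - 42 = (3/(-8551) + 29633) - 42 = (3*(-1/8551) + 29633) - 42 = (-3/8551 + 29633) - 42 = 253391780/8551 - 42 = 253032638/8551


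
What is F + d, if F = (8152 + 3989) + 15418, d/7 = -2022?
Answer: 13405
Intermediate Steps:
d = -14154 (d = 7*(-2022) = -14154)
F = 27559 (F = 12141 + 15418 = 27559)
F + d = 27559 - 14154 = 13405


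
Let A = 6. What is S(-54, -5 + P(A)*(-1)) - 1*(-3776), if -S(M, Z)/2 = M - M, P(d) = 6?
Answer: 3776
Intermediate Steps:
S(M, Z) = 0 (S(M, Z) = -2*(M - M) = -2*0 = 0)
S(-54, -5 + P(A)*(-1)) - 1*(-3776) = 0 - 1*(-3776) = 0 + 3776 = 3776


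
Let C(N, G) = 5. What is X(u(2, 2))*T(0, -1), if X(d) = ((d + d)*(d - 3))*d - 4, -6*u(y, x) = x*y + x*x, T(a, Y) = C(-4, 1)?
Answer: -2620/27 ≈ -97.037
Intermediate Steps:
T(a, Y) = 5
u(y, x) = -x²/6 - x*y/6 (u(y, x) = -(x*y + x*x)/6 = -(x*y + x²)/6 = -(x² + x*y)/6 = -x²/6 - x*y/6)
X(d) = -4 + 2*d²*(-3 + d) (X(d) = ((2*d)*(-3 + d))*d - 4 = (2*d*(-3 + d))*d - 4 = 2*d²*(-3 + d) - 4 = -4 + 2*d²*(-3 + d))
X(u(2, 2))*T(0, -1) = (-4 - 6*(2 + 2)²/9 + 2*(-⅙*2*(2 + 2))³)*5 = (-4 - 6*(-⅙*2*4)² + 2*(-⅙*2*4)³)*5 = (-4 - 6*(-4/3)² + 2*(-4/3)³)*5 = (-4 - 6*16/9 + 2*(-64/27))*5 = (-4 - 32/3 - 128/27)*5 = -524/27*5 = -2620/27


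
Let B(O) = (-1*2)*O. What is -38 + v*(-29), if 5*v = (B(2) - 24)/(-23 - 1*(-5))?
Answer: -2116/45 ≈ -47.022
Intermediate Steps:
B(O) = -2*O
v = 14/45 (v = ((-2*2 - 24)/(-23 - 1*(-5)))/5 = ((-4 - 24)/(-23 + 5))/5 = (-28/(-18))/5 = (-28*(-1/18))/5 = (⅕)*(14/9) = 14/45 ≈ 0.31111)
-38 + v*(-29) = -38 + (14/45)*(-29) = -38 - 406/45 = -2116/45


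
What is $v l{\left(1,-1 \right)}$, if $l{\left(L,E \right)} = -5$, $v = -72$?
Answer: $360$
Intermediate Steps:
$v l{\left(1,-1 \right)} = \left(-72\right) \left(-5\right) = 360$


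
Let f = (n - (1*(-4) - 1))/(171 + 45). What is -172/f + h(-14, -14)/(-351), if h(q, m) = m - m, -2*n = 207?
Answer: 74304/197 ≈ 377.18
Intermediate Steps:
n = -207/2 (n = -½*207 = -207/2 ≈ -103.50)
h(q, m) = 0
f = -197/432 (f = (-207/2 - (1*(-4) - 1))/(171 + 45) = (-207/2 - (-4 - 1))/216 = (-207/2 - 1*(-5))*(1/216) = (-207/2 + 5)*(1/216) = -197/2*1/216 = -197/432 ≈ -0.45602)
-172/f + h(-14, -14)/(-351) = -172/(-197/432) + 0/(-351) = -172*(-432/197) + 0*(-1/351) = 74304/197 + 0 = 74304/197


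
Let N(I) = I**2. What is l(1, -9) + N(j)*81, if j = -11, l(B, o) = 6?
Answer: 9807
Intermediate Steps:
l(1, -9) + N(j)*81 = 6 + (-11)**2*81 = 6 + 121*81 = 6 + 9801 = 9807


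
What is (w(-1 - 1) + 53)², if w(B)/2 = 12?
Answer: 5929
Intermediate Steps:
w(B) = 24 (w(B) = 2*12 = 24)
(w(-1 - 1) + 53)² = (24 + 53)² = 77² = 5929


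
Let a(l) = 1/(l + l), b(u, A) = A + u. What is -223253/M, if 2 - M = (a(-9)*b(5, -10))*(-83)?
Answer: -4018554/451 ≈ -8910.3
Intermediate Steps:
a(l) = 1/(2*l)
M = 451/18 (M = 2 - ((½)/(-9))*(-10 + 5)*(-83) = 2 - ((½)*(-⅑))*(-5)*(-83) = 2 - (-1/18*(-5))*(-83) = 2 - 5*(-83)/18 = 2 - 1*(-415/18) = 2 + 415/18 = 451/18 ≈ 25.056)
-223253/M = -223253/451/18 = -223253*18/451 = -4018554/451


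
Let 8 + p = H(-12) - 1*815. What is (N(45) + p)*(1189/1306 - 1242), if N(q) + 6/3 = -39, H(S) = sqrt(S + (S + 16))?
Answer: 700212816/653 - 1620863*I*sqrt(2)/653 ≈ 1.0723e+6 - 3510.3*I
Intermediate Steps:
H(S) = sqrt(16 + 2*S) (H(S) = sqrt(S + (16 + S)) = sqrt(16 + 2*S))
N(q) = -41 (N(q) = -2 - 39 = -41)
p = -823 + 2*I*sqrt(2) (p = -8 + (sqrt(16 + 2*(-12)) - 1*815) = -8 + (sqrt(16 - 24) - 815) = -8 + (sqrt(-8) - 815) = -8 + (2*I*sqrt(2) - 815) = -8 + (-815 + 2*I*sqrt(2)) = -823 + 2*I*sqrt(2) ≈ -823.0 + 2.8284*I)
(N(45) + p)*(1189/1306 - 1242) = (-41 + (-823 + 2*I*sqrt(2)))*(1189/1306 - 1242) = (-864 + 2*I*sqrt(2))*(1189*(1/1306) - 1242) = (-864 + 2*I*sqrt(2))*(1189/1306 - 1242) = (-864 + 2*I*sqrt(2))*(-1620863/1306) = 700212816/653 - 1620863*I*sqrt(2)/653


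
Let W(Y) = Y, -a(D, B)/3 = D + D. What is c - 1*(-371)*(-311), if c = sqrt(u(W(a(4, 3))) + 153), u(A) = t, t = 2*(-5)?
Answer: -115381 + sqrt(143) ≈ -1.1537e+5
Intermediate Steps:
a(D, B) = -6*D (a(D, B) = -3*(D + D) = -6*D)
t = -10
u(A) = -10
c = sqrt(143) (c = sqrt(-10 + 153) = sqrt(143) ≈ 11.958)
c - 1*(-371)*(-311) = sqrt(143) - 1*(-371)*(-311) = sqrt(143) + 371*(-311) = sqrt(143) - 115381 = -115381 + sqrt(143)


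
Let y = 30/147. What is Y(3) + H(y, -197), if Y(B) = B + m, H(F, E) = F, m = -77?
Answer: -3616/49 ≈ -73.796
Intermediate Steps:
y = 10/49 (y = 30*(1/147) = 10/49 ≈ 0.20408)
Y(B) = -77 + B (Y(B) = B - 77 = -77 + B)
Y(3) + H(y, -197) = (-77 + 3) + 10/49 = -74 + 10/49 = -3616/49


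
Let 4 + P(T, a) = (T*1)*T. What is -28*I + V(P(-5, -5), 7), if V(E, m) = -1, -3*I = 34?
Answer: 949/3 ≈ 316.33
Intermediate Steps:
I = -34/3 (I = -⅓*34 = -34/3 ≈ -11.333)
P(T, a) = -4 + T² (P(T, a) = -4 + (T*1)*T = -4 + T*T = -4 + T²)
-28*I + V(P(-5, -5), 7) = -28*(-34/3) - 1 = 952/3 - 1 = 949/3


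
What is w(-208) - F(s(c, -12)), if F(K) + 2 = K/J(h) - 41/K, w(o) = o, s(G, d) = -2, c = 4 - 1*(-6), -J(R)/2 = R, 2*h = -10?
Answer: -2263/10 ≈ -226.30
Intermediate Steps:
h = -5 (h = (½)*(-10) = -5)
J(R) = -2*R
c = 10 (c = 4 + 6 = 10)
F(K) = -2 - 41/K + K/10 (F(K) = -2 + (K/((-2*(-5))) - 41/K) = -2 + (K/10 - 41/K) = -2 + (-41/K + K/10) = -2 - 41/K + K/10)
w(-208) - F(s(c, -12)) = -208 - (-2 - 41/(-2) + (⅒)*(-2)) = -208 - (-2 - 41*(-½) - ⅕) = -208 - (-2 + 41/2 - ⅕) = -208 - 1*183/10 = -208 - 183/10 = -2263/10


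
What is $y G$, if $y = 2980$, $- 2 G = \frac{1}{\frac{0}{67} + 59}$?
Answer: $- \frac{1490}{59} \approx -25.254$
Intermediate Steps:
$G = - \frac{1}{118}$ ($G = - \frac{1}{2 \left(\frac{0}{67} + 59\right)} = - \frac{1}{2 \left(0 \cdot \frac{1}{67} + 59\right)} = - \frac{1}{2 \left(0 + 59\right)} = - \frac{1}{2 \cdot 59} = \left(- \frac{1}{2}\right) \frac{1}{59} = - \frac{1}{118} \approx -0.0084746$)
$y G = 2980 \left(- \frac{1}{118}\right) = - \frac{1490}{59}$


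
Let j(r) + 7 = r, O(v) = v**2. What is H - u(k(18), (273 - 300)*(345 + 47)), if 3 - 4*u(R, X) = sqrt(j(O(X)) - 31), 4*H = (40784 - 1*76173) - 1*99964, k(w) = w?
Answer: -33839 + sqrt(112021018)/4 ≈ -31193.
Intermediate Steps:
j(r) = -7 + r
H = -135353/4 (H = ((40784 - 1*76173) - 1*99964)/4 = ((40784 - 76173) - 99964)/4 = (-35389 - 99964)/4 = (1/4)*(-135353) = -135353/4 ≈ -33838.)
u(R, X) = 3/4 - sqrt(-38 + X**2)/4 (u(R, X) = 3/4 - sqrt((-7 + X**2) - 31)/4 = 3/4 - sqrt(-38 + X**2)/4)
H - u(k(18), (273 - 300)*(345 + 47)) = -135353/4 - (3/4 - sqrt(-38 + ((273 - 300)*(345 + 47))**2)/4) = -135353/4 - (3/4 - sqrt(-38 + (-27*392)**2)/4) = -135353/4 - (3/4 - sqrt(-38 + (-10584)**2)/4) = -135353/4 - (3/4 - sqrt(-38 + 112021056)/4) = -135353/4 - (3/4 - sqrt(112021018)/4) = -135353/4 + (-3/4 + sqrt(112021018)/4) = -33839 + sqrt(112021018)/4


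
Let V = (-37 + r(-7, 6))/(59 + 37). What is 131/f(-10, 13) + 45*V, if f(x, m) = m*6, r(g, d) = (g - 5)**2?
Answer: 64691/1248 ≈ 51.836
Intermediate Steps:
r(g, d) = (-5 + g)**2
f(x, m) = 6*m
V = 107/96 (V = (-37 + (-5 - 7)**2)/(59 + 37) = (-37 + (-12)**2)/96 = (-37 + 144)*(1/96) = 107*(1/96) = 107/96 ≈ 1.1146)
131/f(-10, 13) + 45*V = 131/((6*13)) + 45*(107/96) = 131/78 + 1605/32 = 64691/1248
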